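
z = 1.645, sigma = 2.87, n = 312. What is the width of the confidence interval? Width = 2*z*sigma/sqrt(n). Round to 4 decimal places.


width = 2*z*sigma/sqrt(n)
2*z*sigma = 2 * 1.645 * 2.87 = 9.4423
sqrt(312) ≈ 17.663522
width = 9.4423 / 17.663522 ≈ 0.534565

0.5346


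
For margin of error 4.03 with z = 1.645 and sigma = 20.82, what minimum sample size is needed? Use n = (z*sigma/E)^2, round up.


z*sigma/E = 1.645 * 20.82 / 4.03 ≈ 8.498486
(z*sigma/E)^2 ≈ 72.224270
round up: n = 73

73


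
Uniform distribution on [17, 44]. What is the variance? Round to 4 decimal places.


Var = (b-a)^2 / 12
(b-a)^2 = (44 - 17)^2 = 729
Var = 729/12 = 60.75

60.7500


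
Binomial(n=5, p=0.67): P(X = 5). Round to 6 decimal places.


P = C(n,k) * p^k * (1-p)^(n-k)
C(5,5) = 1
p^k = 0.67^5 ≈ 0.1350125
(1-p)^(n-k) = 0.33^0 = 1
P = 1 * 0.1350125 * 1 ≈ 0.135013

0.135013


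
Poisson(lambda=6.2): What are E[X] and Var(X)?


E[X] = Var(X) = lambda = 6.2

6.2, 6.2


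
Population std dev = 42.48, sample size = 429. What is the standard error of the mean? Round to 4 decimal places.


SE = sigma / sqrt(n)
sqrt(429) ≈ 20.712315
SE = 42.48 / 20.712315 ≈ 2.050954

2.0510


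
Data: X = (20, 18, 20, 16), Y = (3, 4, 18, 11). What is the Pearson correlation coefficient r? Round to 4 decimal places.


r = sum((xi-xbar)(yi-ybar)) / sqrt(sum((xi-xbar)^2) * sum((yi-ybar)^2))
n = 4, xbar = 74/4 = 18.5, ybar = 36/4 = 9
Sxy = sum((xi-xbar)(yi-ybar)) = 2
Sxx = sum((xi-xbar)^2) = 11
Syy = sum((yi-ybar)^2) = 146
sqrt(Sxx*Syy) ≈ 40.074930
r = Sxy / sqrt(Sxx*Syy) = 2 / 40.074930 ≈ 0.049907

0.0499


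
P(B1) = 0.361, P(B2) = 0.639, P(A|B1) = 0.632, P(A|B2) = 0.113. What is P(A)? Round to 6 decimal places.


P(A) = P(A|B1)*P(B1) + P(A|B2)*P(B2)
P(A|B1)*P(B1) = 0.632 * 0.361 = 0.228152
P(A|B2)*P(B2) = 0.113 * 0.639 = 0.072207
P(A) = 0.228152 + 0.072207 = 0.300359

0.300359


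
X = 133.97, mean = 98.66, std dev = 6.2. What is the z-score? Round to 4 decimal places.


z = (X - mu) / sigma
X - mu = 133.97 - 98.66 = 35.31
z = 35.31 / 6.2 = 3531/620 ≈ 5.695161

5.6952


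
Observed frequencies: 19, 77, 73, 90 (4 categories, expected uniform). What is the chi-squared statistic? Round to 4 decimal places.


chi2 = sum((O-E)^2/E), E = total/4
total = 259, E = 259/4 = 64.75
(19 - 64.75)^2 / 64.75 = 2093.0625 / 64.75 = 33489/1036 ≈ 32.325290
(77 - 64.75)^2 / 64.75 = 150.0625 / 64.75 = 343/148 ≈ 2.317568
(73 - 64.75)^2 / 64.75 = 68.0625 / 64.75 = 1089/1036 ≈ 1.051158
(90 - 64.75)^2 / 64.75 = 637.5625 / 64.75 = 10201/1036 ≈ 9.846525
chi2 = 1685/37 ≈ 45.540541

45.5405


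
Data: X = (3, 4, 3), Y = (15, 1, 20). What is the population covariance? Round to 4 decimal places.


Cov = (1/n)*sum((xi-xbar)(yi-ybar))
n = 3, xbar = 10/3 ≈ 3.333333, ybar = 36/3 = 12
sum((xi-xbar)(yi-ybar)) = -11
Cov = -11 / 3 = -11/3 ≈ -3.666667

-3.6667


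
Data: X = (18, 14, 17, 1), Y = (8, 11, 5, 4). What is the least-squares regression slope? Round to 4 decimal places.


b = sum((xi-xbar)(yi-ybar)) / sum((xi-xbar)^2)
n = 4, xbar = 50/4 = 12.5, ybar = 28/4 = 7
Sxy = sum((xi-xbar)(yi-ybar)) = 37
Sxx = sum((xi-xbar)^2) = 185
b = Sxy / Sxx = 0.2

0.2000


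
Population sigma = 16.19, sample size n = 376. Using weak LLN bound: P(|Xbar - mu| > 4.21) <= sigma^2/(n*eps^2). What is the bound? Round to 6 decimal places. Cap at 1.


bound = min(1, sigma^2/(n*eps^2))
sigma^2 = 16.19^2 = 262.1161
n*eps^2 = 376 * 4.21^2 = 376 * 17.7241 = 6664.2616
sigma^2/(n*eps^2) = 262.1161 / 6664.2616 ≈ 0.03933160

0.039332


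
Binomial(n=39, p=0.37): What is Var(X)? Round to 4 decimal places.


Var = n*p*(1-p) = 39 * 0.37 * 0.63 = 9.0909

9.0909


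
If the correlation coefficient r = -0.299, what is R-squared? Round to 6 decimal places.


R^2 = r^2 = (-0.299)^2 = 0.089401

0.089401


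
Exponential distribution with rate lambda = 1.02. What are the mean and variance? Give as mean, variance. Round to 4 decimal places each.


mean = 1/lam, var = 1/lam^2
mean = 1 / 1.02 = 50/51 ≈ 0.980392
lam^2 = 1.02^2 = 1.0404
var = 1 / 1.0404 = 2500/2601 ≈ 0.961169

0.9804, 0.9612


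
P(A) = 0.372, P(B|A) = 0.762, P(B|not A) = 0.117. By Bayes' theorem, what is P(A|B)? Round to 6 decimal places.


P(A|B) = P(B|A)*P(A) / P(B), P(B) = P(B|A)*P(A) + P(B|not A)*P(not A)
P(B|A)*P(A) = 0.762 * 0.372 = 0.283464
P(B|not A)*P(not A) = 0.117 * 0.628 = 0.073476
P(B) = 0.283464 + 0.073476 = 0.35694
P(A|B) = 0.283464 / 0.35694 = 7874/9915 ≈ 0.79415028

0.794150


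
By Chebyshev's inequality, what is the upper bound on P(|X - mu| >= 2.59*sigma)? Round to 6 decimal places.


P <= 1/k^2
k^2 = 2.59^2 = 6.7081
1/k^2 = 1 / 6.7081 ≈ 0.14907351

0.149074


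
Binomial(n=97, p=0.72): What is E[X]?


E[X] = n*p = 97 * 0.72 = 69.84

69.84


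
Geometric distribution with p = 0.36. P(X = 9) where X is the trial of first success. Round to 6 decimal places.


P = (1-p)^(k-1) * p
(1-p)^(k-1) = 0.64^8 ≈ 0.02814750
P = 0.02814750 * 0.36 ≈ 0.01013310

0.010133


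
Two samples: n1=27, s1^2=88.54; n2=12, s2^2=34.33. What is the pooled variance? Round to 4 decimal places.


sp^2 = ((n1-1)*s1^2 + (n2-1)*s2^2)/(n1+n2-2)
(n1-1)*s1^2 = 26 * 88.54 = 2302.04
(n2-1)*s2^2 = 11 * 34.33 = 377.63
numerator = 2302.04 + 377.63 = 2679.67
n1+n2-2 = 37
sp^2 = 2679.67 / 37 = 267967/3700 ≈ 72.423514

72.4235


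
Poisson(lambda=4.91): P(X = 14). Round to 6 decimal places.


P = e^(-lam) * lam^k / k!
e^(-4.91) ≈ 0.007372488
lam^k = 4.91^14 ≈ 4733047791.327715
k! = 14! = 87178291200
P = 0.007372488 * 4733047791.327715 / 87178291200 ≈ 0.000400

0.000400


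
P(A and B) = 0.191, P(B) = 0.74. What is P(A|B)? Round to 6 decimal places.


P(A|B) = P(A and B) / P(B) = 0.191 / 0.74 = 191/740 ≈ 0.25810811

0.258108


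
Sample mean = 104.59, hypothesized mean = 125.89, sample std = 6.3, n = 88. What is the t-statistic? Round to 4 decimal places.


t = (xbar - mu0) / (s/sqrt(n))
xbar - mu0 = 104.59 - 125.89 = -21.3
sqrt(88) ≈ 9.38083152
s/sqrt(n) = 6.3 / 9.38083152 ≈ 0.67158226
t = -21.3 / 0.67158226 ≈ -31.716145

-31.7161


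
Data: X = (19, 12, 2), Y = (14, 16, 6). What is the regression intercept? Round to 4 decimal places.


a = ybar - b*xbar, where b = sum((xi-xbar)(yi-ybar)) / sum((xi-xbar)^2)
n = 3, xbar = 33/3 = 11, ybar = 36/3 = 12
Sxy = sum((xi-xbar)(yi-ybar)) = 74
Sxx = sum((xi-xbar)^2) = 146
b = Sxy / Sxx = 37/73 ≈ 0.506849
a = 12 - 0.506849 * 11 = 469/73 ≈ 6.424658

6.4247


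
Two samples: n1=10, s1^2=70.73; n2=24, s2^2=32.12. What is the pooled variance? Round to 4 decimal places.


sp^2 = ((n1-1)*s1^2 + (n2-1)*s2^2)/(n1+n2-2)
(n1-1)*s1^2 = 9 * 70.73 = 636.57
(n2-1)*s2^2 = 23 * 32.12 = 738.76
numerator = 636.57 + 738.76 = 1375.33
n1+n2-2 = 32
sp^2 = 1375.33 / 32 = 137533/3200 ≈ 42.979063

42.9791


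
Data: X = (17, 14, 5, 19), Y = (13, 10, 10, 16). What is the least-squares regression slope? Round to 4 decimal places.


b = sum((xi-xbar)(yi-ybar)) / sum((xi-xbar)^2)
n = 4, xbar = 55/4 = 13.75, ybar = 49/4 = 12.25
Sxy = sum((xi-xbar)(yi-ybar)) = 41.25
Sxx = sum((xi-xbar)^2) = 114.75
b = Sxy / Sxx = 55/153 ≈ 0.359477

0.3595


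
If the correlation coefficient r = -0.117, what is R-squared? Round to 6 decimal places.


R^2 = r^2 = (-0.117)^2 = 0.013689

0.013689


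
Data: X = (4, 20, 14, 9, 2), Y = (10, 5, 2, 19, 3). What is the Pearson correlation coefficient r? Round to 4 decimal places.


r = sum((xi-xbar)(yi-ybar)) / sqrt(sum((xi-xbar)^2) * sum((yi-ybar)^2))
n = 5, xbar = 49/5 = 9.8, ybar = 39/5 = 7.8
Sxy = sum((xi-xbar)(yi-ybar)) = -37.2
Sxx = sum((xi-xbar)^2) = 216.8
Syy = sum((yi-ybar)^2) = 194.8
sqrt(Sxx*Syy) ≈ 205.505815
r = Sxy / sqrt(Sxx*Syy) = -37.2 / 205.505815 ≈ -0.181017

-0.1810


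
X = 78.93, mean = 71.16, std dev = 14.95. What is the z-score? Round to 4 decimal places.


z = (X - mu) / sigma
X - mu = 78.93 - 71.16 = 7.77
z = 7.77 / 14.95 = 777/1495 ≈ 0.519732

0.5197


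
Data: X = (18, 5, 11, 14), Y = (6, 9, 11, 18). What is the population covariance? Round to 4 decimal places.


Cov = (1/n)*sum((xi-xbar)(yi-ybar))
n = 4, xbar = 48/4 = 12, ybar = 44/4 = 11
sum((xi-xbar)(yi-ybar)) = -2
Cov = -2 / 4 = -0.5

-0.5000


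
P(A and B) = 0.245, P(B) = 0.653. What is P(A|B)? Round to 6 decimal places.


P(A|B) = P(A and B) / P(B) = 0.245 / 0.653 = 245/653 ≈ 0.37519142

0.375191


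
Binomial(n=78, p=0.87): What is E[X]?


E[X] = n*p = 78 * 0.87 = 67.86

67.86


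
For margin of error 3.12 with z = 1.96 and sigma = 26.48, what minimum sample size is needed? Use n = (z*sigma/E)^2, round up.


z*sigma/E = 1.96 * 26.48 / 3.12 = 16219/975 ≈ 16.634872
(z*sigma/E)^2 ≈ 276.718960
round up: n = 277

277


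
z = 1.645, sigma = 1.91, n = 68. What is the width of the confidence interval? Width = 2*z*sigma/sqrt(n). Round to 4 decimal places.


width = 2*z*sigma/sqrt(n)
2*z*sigma = 2 * 1.645 * 1.91 = 6.2839
sqrt(68) ≈ 8.246211
width = 6.2839 / 8.246211 ≈ 0.762035

0.7620


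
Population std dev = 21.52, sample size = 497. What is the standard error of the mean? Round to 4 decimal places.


SE = sigma / sqrt(n)
sqrt(497) ≈ 22.293497
SE = 21.52 / 22.293497 ≈ 0.965304

0.9653


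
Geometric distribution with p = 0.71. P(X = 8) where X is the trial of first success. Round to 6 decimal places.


P = (1-p)^(k-1) * p
(1-p)^(k-1) = 0.29^7 ≈ 0.0001724988
P = 0.0001724988 * 0.71 ≈ 0.0001224741

0.000122


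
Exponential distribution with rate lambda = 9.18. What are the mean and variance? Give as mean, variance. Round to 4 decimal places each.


mean = 1/lam, var = 1/lam^2
mean = 1 / 9.18 = 50/459 ≈ 0.108932
lam^2 = 9.18^2 = 84.2724
var = 1 / 84.2724 ≈ 0.011866

0.1089, 0.0119


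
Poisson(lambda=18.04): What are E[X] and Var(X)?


E[X] = Var(X) = lambda = 18.04

18.04, 18.04


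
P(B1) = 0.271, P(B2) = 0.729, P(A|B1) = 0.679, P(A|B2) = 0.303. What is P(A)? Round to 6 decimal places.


P(A) = P(A|B1)*P(B1) + P(A|B2)*P(B2)
P(A|B1)*P(B1) = 0.679 * 0.271 = 0.184009
P(A|B2)*P(B2) = 0.303 * 0.729 = 0.220887
P(A) = 0.184009 + 0.220887 = 0.404896

0.404896


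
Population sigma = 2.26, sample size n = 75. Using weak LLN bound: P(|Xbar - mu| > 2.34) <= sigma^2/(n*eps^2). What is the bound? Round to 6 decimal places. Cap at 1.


bound = min(1, sigma^2/(n*eps^2))
sigma^2 = 2.26^2 = 5.1076
n*eps^2 = 75 * 2.34^2 = 75 * 5.4756 = 410.67
sigma^2/(n*eps^2) = 5.1076 / 410.67 ≈ 0.01243724

0.012437


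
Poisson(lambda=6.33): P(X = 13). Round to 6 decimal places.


P = e^(-lam) * lam^k / k!
e^(-6.33) ≈ 0.001782034
lam^k = 6.33^13 ≈ 26196799140.210577
k! = 13! = 6227020800
P = 0.001782034 * 26196799140.210577 / 6227020800 ≈ 0.007497

0.007497


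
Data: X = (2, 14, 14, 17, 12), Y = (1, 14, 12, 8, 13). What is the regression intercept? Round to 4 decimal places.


a = ybar - b*xbar, where b = sum((xi-xbar)(yi-ybar)) / sum((xi-xbar)^2)
n = 5, xbar = 59/5 = 11.8, ybar = 48/5 = 9.6
Sxy = sum((xi-xbar)(yi-ybar)) = 91.6
Sxx = sum((xi-xbar)^2) = 132.8
b = Sxy / Sxx = 229/332 ≈ 0.689759
a = 9.6 - 0.689759 * 11.8 = 485/332 ≈ 1.460843

1.4608


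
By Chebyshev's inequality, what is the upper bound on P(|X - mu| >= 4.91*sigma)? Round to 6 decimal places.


P <= 1/k^2
k^2 = 4.91^2 = 24.1081
1/k^2 = 1 / 24.1081 ≈ 0.04147983

0.041480


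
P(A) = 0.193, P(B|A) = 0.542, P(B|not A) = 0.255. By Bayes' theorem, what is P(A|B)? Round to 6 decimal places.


P(A|B) = P(B|A)*P(A) / P(B), P(B) = P(B|A)*P(A) + P(B|not A)*P(not A)
P(B|A)*P(A) = 0.542 * 0.193 = 0.104606
P(B|not A)*P(not A) = 0.255 * 0.807 = 0.205785
P(B) = 0.104606 + 0.205785 = 0.310391
P(A|B) = 0.104606 / 0.310391 ≈ 0.33701364

0.337014


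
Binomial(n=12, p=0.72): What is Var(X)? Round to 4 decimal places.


Var = n*p*(1-p) = 12 * 0.72 * 0.28 = 2.4192

2.4192


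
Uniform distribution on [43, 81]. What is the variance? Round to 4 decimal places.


Var = (b-a)^2 / 12
(b-a)^2 = (81 - 43)^2 = 1444
Var = 1444/12 ≈ 120.333333

120.3333


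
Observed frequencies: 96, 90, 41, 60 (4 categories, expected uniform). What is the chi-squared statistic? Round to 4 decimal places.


chi2 = sum((O-E)^2/E), E = total/4
total = 287, E = 287/4 = 71.75
(96 - 71.75)^2 / 71.75 = 588.0625 / 71.75 = 9409/1148 ≈ 8.195993
(90 - 71.75)^2 / 71.75 = 333.0625 / 71.75 = 5329/1148 ≈ 4.641986
(41 - 71.75)^2 / 71.75 = 945.5625 / 71.75 = 369/28 ≈ 13.178571
(60 - 71.75)^2 / 71.75 = 138.0625 / 71.75 = 2209/1148 ≈ 1.924216
chi2 = 8019/287 ≈ 27.940767

27.9408


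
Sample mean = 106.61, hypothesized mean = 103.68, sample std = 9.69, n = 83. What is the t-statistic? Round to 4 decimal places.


t = (xbar - mu0) / (s/sqrt(n))
xbar - mu0 = 106.61 - 103.68 = 2.93
sqrt(83) ≈ 9.11043358
s/sqrt(n) = 9.69 / 9.11043358 ≈ 1.06361568
t = 2.93 / 1.06361568 ≈ 2.754754

2.7548


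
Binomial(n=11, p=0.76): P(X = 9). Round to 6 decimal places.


P = C(n,k) * p^k * (1-p)^(n-k)
C(11,9) = 55
p^k = 0.76^9 ≈ 0.08459064
(1-p)^(n-k) = 0.24^2 = 0.0576
P = 55 * 0.08459064 * 0.0576 ≈ 0.267983

0.267983


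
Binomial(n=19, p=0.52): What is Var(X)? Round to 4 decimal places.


Var = n*p*(1-p) = 19 * 0.52 * 0.48 = 4.7424

4.7424


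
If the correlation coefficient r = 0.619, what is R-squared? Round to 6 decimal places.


R^2 = r^2 = (0.619)^2 = 0.383161

0.383161


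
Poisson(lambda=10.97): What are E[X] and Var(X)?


E[X] = Var(X) = lambda = 10.97

10.97, 10.97


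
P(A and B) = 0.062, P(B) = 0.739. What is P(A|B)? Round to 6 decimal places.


P(A|B) = P(A and B) / P(B) = 0.062 / 0.739 = 62/739 ≈ 0.08389716

0.083897


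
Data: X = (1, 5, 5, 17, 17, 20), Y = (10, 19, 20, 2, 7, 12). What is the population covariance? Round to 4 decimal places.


Cov = (1/n)*sum((xi-xbar)(yi-ybar))
n = 6, xbar = 65/6 ≈ 10.833333, ybar = 70/6 = 35/3 ≈ 11.666667
sum((xi-xbar)(yi-ybar)) = -481/3 ≈ -160.333333
Cov = -160.333333 / 6 = -481/18 ≈ -26.722222

-26.7222


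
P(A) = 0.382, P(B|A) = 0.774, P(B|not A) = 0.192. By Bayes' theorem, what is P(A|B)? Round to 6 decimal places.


P(A|B) = P(B|A)*P(A) / P(B), P(B) = P(B|A)*P(A) + P(B|not A)*P(not A)
P(B|A)*P(A) = 0.774 * 0.382 = 0.295668
P(B|not A)*P(not A) = 0.192 * 0.618 = 0.118656
P(B) = 0.295668 + 0.118656 = 0.414324
P(A|B) = 0.295668 / 0.414324 ≈ 0.71361543

0.713615


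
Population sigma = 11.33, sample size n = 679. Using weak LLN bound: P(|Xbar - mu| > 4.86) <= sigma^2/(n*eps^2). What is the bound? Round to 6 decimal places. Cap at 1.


bound = min(1, sigma^2/(n*eps^2))
sigma^2 = 11.33^2 = 128.3689
n*eps^2 = 679 * 4.86^2 = 679 * 23.6196 = 16037.7084
sigma^2/(n*eps^2) = 128.3689 / 16037.7084 ≈ 0.00800419

0.008004


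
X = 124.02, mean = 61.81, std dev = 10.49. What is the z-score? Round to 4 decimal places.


z = (X - mu) / sigma
X - mu = 124.02 - 61.81 = 62.21
z = 62.21 / 10.49 = 6221/1049 ≈ 5.930410

5.9304


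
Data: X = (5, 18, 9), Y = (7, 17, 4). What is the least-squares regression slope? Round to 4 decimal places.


b = sum((xi-xbar)(yi-ybar)) / sum((xi-xbar)^2)
n = 3, xbar = 32/3 ≈ 10.666667, ybar = 28/3 ≈ 9.333333
Sxy = sum((xi-xbar)(yi-ybar)) = 235/3 ≈ 78.333333
Sxx = sum((xi-xbar)^2) = 266/3 ≈ 88.666667
b = Sxy / Sxx = 235/266 ≈ 0.883459

0.8835


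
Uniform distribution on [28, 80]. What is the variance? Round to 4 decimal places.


Var = (b-a)^2 / 12
(b-a)^2 = (80 - 28)^2 = 2704
Var = 2704/12 ≈ 225.333333

225.3333


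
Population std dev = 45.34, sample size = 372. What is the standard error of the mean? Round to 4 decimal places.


SE = sigma / sqrt(n)
sqrt(372) ≈ 19.287302
SE = 45.34 / 19.287302 ≈ 2.350769

2.3508


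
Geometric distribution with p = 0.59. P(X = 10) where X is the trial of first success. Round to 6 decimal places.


P = (1-p)^(k-1) * p
(1-p)^(k-1) = 0.41^9 ≈ 0.0003273819
P = 0.0003273819 * 0.59 ≈ 0.0001931553

0.000193


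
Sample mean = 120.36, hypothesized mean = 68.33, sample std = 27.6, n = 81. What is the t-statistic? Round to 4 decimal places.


t = (xbar - mu0) / (s/sqrt(n))
xbar - mu0 = 120.36 - 68.33 = 52.03
sqrt(81) = 9
s/sqrt(n) = 27.6 / 9 = 46/15 ≈ 3.06666667
t = 52.03 / 3.06666667 = 15609/920 ≈ 16.966304

16.9663


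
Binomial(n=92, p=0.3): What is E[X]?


E[X] = n*p = 92 * 0.3 = 27.6

27.6


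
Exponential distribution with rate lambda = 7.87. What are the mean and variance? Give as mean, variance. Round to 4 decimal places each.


mean = 1/lam, var = 1/lam^2
mean = 1 / 7.87 = 100/787 ≈ 0.127065
lam^2 = 7.87^2 = 61.9369
var = 1 / 61.9369 ≈ 0.016145

0.1271, 0.0161


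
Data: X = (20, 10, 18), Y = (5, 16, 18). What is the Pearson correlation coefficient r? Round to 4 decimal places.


r = sum((xi-xbar)(yi-ybar)) / sqrt(sum((xi-xbar)^2) * sum((yi-ybar)^2))
n = 3, xbar = 48/3 = 16, ybar = 39/3 = 13
Sxy = sum((xi-xbar)(yi-ybar)) = -40
Sxx = sum((xi-xbar)^2) = 56
Syy = sum((yi-ybar)^2) = 98
sqrt(Sxx*Syy) ≈ 74.081037
r = Sxy / sqrt(Sxx*Syy) = -40 / 74.081037 ≈ -0.539949

-0.5399


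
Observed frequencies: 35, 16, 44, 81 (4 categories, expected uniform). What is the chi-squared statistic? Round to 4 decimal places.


chi2 = sum((O-E)^2/E), E = total/4
total = 176, E = 176/4 = 44
(35 - 44)^2 / 44 = 81 / 44 = 81/44 ≈ 1.840909
(16 - 44)^2 / 44 = 784 / 44 = 196/11 ≈ 17.818182
(44 - 44)^2 / 44 = 0 / 44 = 0
(81 - 44)^2 / 44 = 1369 / 44 = 1369/44 ≈ 31.113636
chi2 = 1117/22 ≈ 50.772727

50.7727


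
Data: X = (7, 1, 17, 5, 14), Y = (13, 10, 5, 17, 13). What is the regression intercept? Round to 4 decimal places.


a = ybar - b*xbar, where b = sum((xi-xbar)(yi-ybar)) / sum((xi-xbar)^2)
n = 5, xbar = 44/5 = 8.8, ybar = 58/5 = 11.6
Sxy = sum((xi-xbar)(yi-ybar)) = -57.4
Sxx = sum((xi-xbar)^2) = 172.8
b = Sxy / Sxx = -287/864 ≈ -0.332176
a = 11.6 - (-0.332176) * 8.8 = 3137/216 ≈ 14.523148

14.5231


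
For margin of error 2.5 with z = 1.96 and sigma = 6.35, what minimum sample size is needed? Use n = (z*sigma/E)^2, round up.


z*sigma/E = 1.96 * 6.35 / 2.5 = 4.9784
(z*sigma/E)^2 ≈ 24.784467
round up: n = 25

25


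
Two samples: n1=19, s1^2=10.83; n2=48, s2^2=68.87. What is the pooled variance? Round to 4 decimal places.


sp^2 = ((n1-1)*s1^2 + (n2-1)*s2^2)/(n1+n2-2)
(n1-1)*s1^2 = 18 * 10.83 = 194.94
(n2-1)*s2^2 = 47 * 68.87 = 3236.89
numerator = 194.94 + 3236.89 = 3431.83
n1+n2-2 = 65
sp^2 = 3431.83 / 65 = 343183/6500 ≈ 52.797385

52.7974


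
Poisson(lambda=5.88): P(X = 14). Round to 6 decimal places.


P = e^(-lam) * lam^k / k!
e^(-5.88) ≈ 0.002794785
lam^k = 5.88^14 ≈ 59058520771.367245
k! = 14! = 87178291200
P = 0.002794785 * 59058520771.367245 / 87178291200 ≈ 0.001893

0.001893


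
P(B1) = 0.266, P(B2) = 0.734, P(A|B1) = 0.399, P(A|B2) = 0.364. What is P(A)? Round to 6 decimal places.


P(A) = P(A|B1)*P(B1) + P(A|B2)*P(B2)
P(A|B1)*P(B1) = 0.399 * 0.266 = 0.106134
P(A|B2)*P(B2) = 0.364 * 0.734 = 0.267176
P(A) = 0.106134 + 0.267176 = 0.37331

0.373310


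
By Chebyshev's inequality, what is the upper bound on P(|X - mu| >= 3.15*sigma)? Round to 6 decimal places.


P <= 1/k^2
k^2 = 3.15^2 = 9.9225
1/k^2 = 1 / 9.9225 = 400/3969 ≈ 0.10078105

0.100781


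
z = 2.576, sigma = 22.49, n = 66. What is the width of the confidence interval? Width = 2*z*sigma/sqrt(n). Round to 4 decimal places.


width = 2*z*sigma/sqrt(n)
2*z*sigma = 2 * 2.576 * 22.49 = 115.86848
sqrt(66) ≈ 8.124038
width = 115.86848 / 8.124038 ≈ 14.262424

14.2624


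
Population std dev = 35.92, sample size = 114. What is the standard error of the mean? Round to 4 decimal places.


SE = sigma / sqrt(n)
sqrt(114) ≈ 10.677078
SE = 35.92 / 10.677078 ≈ 3.364216

3.3642


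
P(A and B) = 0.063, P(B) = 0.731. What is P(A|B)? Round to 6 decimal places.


P(A|B) = P(A and B) / P(B) = 0.063 / 0.731 = 63/731 ≈ 0.08618331

0.086183


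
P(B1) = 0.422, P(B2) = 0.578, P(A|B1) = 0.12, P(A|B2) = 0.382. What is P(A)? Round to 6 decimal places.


P(A) = P(A|B1)*P(B1) + P(A|B2)*P(B2)
P(A|B1)*P(B1) = 0.12 * 0.422 = 0.05064
P(A|B2)*P(B2) = 0.382 * 0.578 = 0.220796
P(A) = 0.05064 + 0.220796 = 0.271436

0.271436


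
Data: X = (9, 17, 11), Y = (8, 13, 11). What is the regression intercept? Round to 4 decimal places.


a = ybar - b*xbar, where b = sum((xi-xbar)(yi-ybar)) / sum((xi-xbar)^2)
n = 3, xbar = 37/3 ≈ 12.333333, ybar = 32/3 ≈ 10.666667
Sxy = sum((xi-xbar)(yi-ybar)) = 58/3 ≈ 19.333333
Sxx = sum((xi-xbar)^2) = 104/3 ≈ 34.666667
b = Sxy / Sxx = 29/52 ≈ 0.557692
a = 10.666667 - 0.557692 * 12.333333 = 197/52 ≈ 3.788462

3.7885


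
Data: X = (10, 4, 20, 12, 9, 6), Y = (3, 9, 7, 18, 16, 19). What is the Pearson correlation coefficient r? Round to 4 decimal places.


r = sum((xi-xbar)(yi-ybar)) / sqrt(sum((xi-xbar)^2) * sum((yi-ybar)^2))
n = 6, xbar = 61/6 ≈ 10.166667, ybar = 72/6 = 12
Sxy = sum((xi-xbar)(yi-ybar)) = -52
Sxx = sum((xi-xbar)^2) = 941/6 ≈ 156.833333
Syy = sum((yi-ybar)^2) = 216
sqrt(Sxx*Syy) ≈ 184.054340
r = Sxy / sqrt(Sxx*Syy) = -52 / 184.054340 ≈ -0.282525

-0.2825


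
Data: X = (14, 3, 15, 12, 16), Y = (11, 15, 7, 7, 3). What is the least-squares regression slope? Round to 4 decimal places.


b = sum((xi-xbar)(yi-ybar)) / sum((xi-xbar)^2)
n = 5, xbar = 60/5 = 12, ybar = 43/5 = 8.6
Sxy = sum((xi-xbar)(yi-ybar)) = -80
Sxx = sum((xi-xbar)^2) = 110
b = Sxy / Sxx = -8/11 ≈ -0.727273

-0.7273


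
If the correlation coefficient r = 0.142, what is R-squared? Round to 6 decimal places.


R^2 = r^2 = (0.142)^2 = 0.020164

0.020164


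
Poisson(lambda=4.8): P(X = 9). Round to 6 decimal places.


P = e^(-lam) * lam^k / k!
e^(-4.8) ≈ 0.008229747
lam^k = 4.8^9 ≈ 1352605.460595
k! = 9! = 362880
P = 0.008229747 * 1352605.460595 / 362880 ≈ 0.030676

0.030676


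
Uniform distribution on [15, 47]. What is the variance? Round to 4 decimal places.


Var = (b-a)^2 / 12
(b-a)^2 = (47 - 15)^2 = 1024
Var = 1024/12 ≈ 85.333333

85.3333


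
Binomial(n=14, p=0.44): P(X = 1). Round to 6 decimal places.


P = C(n,k) * p^k * (1-p)^(n-k)
C(14,1) = 14
p^k = 0.44^1 = 0.44
(1-p)^(n-k) = 0.56^13 ≈ 0.0005326530
P = 14 * 0.44 * 0.0005326530 ≈ 0.003281

0.003281


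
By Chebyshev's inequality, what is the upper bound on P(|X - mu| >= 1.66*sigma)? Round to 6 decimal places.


P <= 1/k^2
k^2 = 1.66^2 = 2.7556
1/k^2 = 1 / 2.7556 = 2500/6889 ≈ 0.36289737

0.362897


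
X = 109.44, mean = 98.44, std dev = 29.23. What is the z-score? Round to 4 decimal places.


z = (X - mu) / sigma
X - mu = 109.44 - 98.44 = 11
z = 11 / 29.23 = 1100/2923 ≈ 0.376326

0.3763


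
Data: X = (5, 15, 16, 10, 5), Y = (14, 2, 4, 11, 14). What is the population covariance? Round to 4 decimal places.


Cov = (1/n)*sum((xi-xbar)(yi-ybar))
n = 5, xbar = 51/5 = 10.2, ybar = 45/5 = 9
sum((xi-xbar)(yi-ybar)) = -115
Cov = -115 / 5 = -23

-23.0000


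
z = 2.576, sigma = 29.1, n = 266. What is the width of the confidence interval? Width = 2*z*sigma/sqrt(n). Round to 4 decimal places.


width = 2*z*sigma/sqrt(n)
2*z*sigma = 2 * 2.576 * 29.1 = 149.9232
sqrt(266) ≈ 16.309506
width = 149.9232 / 16.309506 ≈ 9.192381

9.1924


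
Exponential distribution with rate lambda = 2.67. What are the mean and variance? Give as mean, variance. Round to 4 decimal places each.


mean = 1/lam, var = 1/lam^2
mean = 1 / 2.67 = 100/267 ≈ 0.374532
lam^2 = 2.67^2 = 7.1289
var = 1 / 7.1289 ≈ 0.140274

0.3745, 0.1403


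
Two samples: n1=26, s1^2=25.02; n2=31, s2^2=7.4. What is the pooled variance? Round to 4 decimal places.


sp^2 = ((n1-1)*s1^2 + (n2-1)*s2^2)/(n1+n2-2)
(n1-1)*s1^2 = 25 * 25.02 = 625.5
(n2-1)*s2^2 = 30 * 7.4 = 222
numerator = 625.5 + 222 = 847.5
n1+n2-2 = 55
sp^2 = 847.5 / 55 = 339/22 ≈ 15.409091

15.4091


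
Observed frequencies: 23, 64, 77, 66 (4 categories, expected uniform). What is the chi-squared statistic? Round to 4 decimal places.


chi2 = sum((O-E)^2/E), E = total/4
total = 230, E = 230/4 = 57.5
(23 - 57.5)^2 / 57.5 = 1190.25 / 57.5 = 20.7
(64 - 57.5)^2 / 57.5 = 42.25 / 57.5 = 169/230 ≈ 0.734783
(77 - 57.5)^2 / 57.5 = 380.25 / 57.5 = 1521/230 ≈ 6.613043
(66 - 57.5)^2 / 57.5 = 72.25 / 57.5 = 289/230 ≈ 1.256522
chi2 = 674/23 ≈ 29.304348

29.3043


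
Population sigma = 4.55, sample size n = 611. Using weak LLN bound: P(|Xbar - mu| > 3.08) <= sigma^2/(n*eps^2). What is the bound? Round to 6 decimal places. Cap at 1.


bound = min(1, sigma^2/(n*eps^2))
sigma^2 = 4.55^2 = 20.7025
n*eps^2 = 611 * 3.08^2 = 611 * 9.4864 = 5796.1904
sigma^2/(n*eps^2) = 20.7025 / 5796.1904 ≈ 0.00357174

0.003572


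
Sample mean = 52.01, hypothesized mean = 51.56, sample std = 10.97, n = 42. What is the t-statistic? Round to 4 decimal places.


t = (xbar - mu0) / (s/sqrt(n))
xbar - mu0 = 52.01 - 51.56 = 0.45
sqrt(42) ≈ 6.48074070
s/sqrt(n) = 10.97 / 6.48074070 ≈ 1.69270775
t = 0.45 / 1.69270775 ≈ 0.265846

0.2658


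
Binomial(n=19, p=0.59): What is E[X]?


E[X] = n*p = 19 * 0.59 = 11.21

11.21


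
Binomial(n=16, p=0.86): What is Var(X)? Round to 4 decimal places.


Var = n*p*(1-p) = 16 * 0.86 * 0.14 = 1.9264

1.9264


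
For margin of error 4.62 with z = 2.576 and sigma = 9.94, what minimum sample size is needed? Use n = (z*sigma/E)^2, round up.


z*sigma/E = 2.576 * 9.94 / 4.62 = 22862/4125 ≈ 5.542303
(z*sigma/E)^2 ≈ 30.717123
round up: n = 31

31


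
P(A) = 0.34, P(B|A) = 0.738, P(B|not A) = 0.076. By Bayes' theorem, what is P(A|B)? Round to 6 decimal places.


P(A|B) = P(B|A)*P(A) / P(B), P(B) = P(B|A)*P(A) + P(B|not A)*P(not A)
P(B|A)*P(A) = 0.738 * 0.34 = 0.25092
P(B|not A)*P(not A) = 0.076 * 0.66 = 0.05016
P(B) = 0.25092 + 0.05016 = 0.30108
P(A|B) = 0.25092 / 0.30108 = 2091/2509 ≈ 0.83339976

0.833400


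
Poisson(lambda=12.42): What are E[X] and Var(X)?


E[X] = Var(X) = lambda = 12.42

12.42, 12.42


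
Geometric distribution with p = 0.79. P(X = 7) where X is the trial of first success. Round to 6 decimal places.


P = (1-p)^(k-1) * p
(1-p)^(k-1) = 0.21^6 ≈ 0.00008576612
P = 0.00008576612 * 0.79 ≈ 0.00006775524

0.000068


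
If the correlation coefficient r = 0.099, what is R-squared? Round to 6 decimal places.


R^2 = r^2 = (0.099)^2 = 0.009801

0.009801


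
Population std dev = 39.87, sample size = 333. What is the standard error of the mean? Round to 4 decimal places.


SE = sigma / sqrt(n)
sqrt(333) ≈ 18.248288
SE = 39.87 / 18.248288 ≈ 2.184863

2.1849


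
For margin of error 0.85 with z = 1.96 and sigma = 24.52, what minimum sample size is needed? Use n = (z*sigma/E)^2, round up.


z*sigma/E = 1.96 * 24.52 / 0.85 = 120148/2125 ≈ 56.540235
(z*sigma/E)^2 ≈ 3196.798207
round up: n = 3197

3197


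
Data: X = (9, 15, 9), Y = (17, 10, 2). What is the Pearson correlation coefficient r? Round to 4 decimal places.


r = sum((xi-xbar)(yi-ybar)) / sqrt(sum((xi-xbar)^2) * sum((yi-ybar)^2))
n = 3, xbar = 33/3 = 11, ybar = 29/3 ≈ 9.666667
Sxy = sum((xi-xbar)(yi-ybar)) = 2
Sxx = sum((xi-xbar)^2) = 24
Syy = sum((yi-ybar)^2) = 338/3 ≈ 112.666667
sqrt(Sxx*Syy) = 52
r = Sxy / sqrt(Sxx*Syy) = 2 / 52 = 1/26 ≈ 0.038462

0.0385


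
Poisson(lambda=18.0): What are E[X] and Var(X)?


E[X] = Var(X) = lambda = 18.0

18.0, 18.0


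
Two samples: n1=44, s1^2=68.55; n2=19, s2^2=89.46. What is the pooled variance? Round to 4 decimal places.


sp^2 = ((n1-1)*s1^2 + (n2-1)*s2^2)/(n1+n2-2)
(n1-1)*s1^2 = 43 * 68.55 = 2947.65
(n2-1)*s2^2 = 18 * 89.46 = 1610.28
numerator = 2947.65 + 1610.28 = 4557.93
n1+n2-2 = 61
sp^2 = 4557.93 / 61 = 455793/6100 ≈ 74.720164

74.7202


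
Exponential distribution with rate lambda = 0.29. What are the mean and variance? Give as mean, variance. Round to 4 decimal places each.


mean = 1/lam, var = 1/lam^2
mean = 1 / 0.29 = 100/29 ≈ 3.448276
lam^2 = 0.29^2 = 0.0841
var = 1 / 0.0841 = 10000/841 ≈ 11.890606

3.4483, 11.8906


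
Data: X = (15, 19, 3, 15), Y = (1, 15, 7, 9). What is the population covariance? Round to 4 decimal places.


Cov = (1/n)*sum((xi-xbar)(yi-ybar))
n = 4, xbar = 52/4 = 13, ybar = 32/4 = 8
sum((xi-xbar)(yi-ybar)) = 40
Cov = 40 / 4 = 10

10.0000


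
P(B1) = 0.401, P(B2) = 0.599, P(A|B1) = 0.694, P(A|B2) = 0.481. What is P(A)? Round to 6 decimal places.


P(A) = P(A|B1)*P(B1) + P(A|B2)*P(B2)
P(A|B1)*P(B1) = 0.694 * 0.401 = 0.278294
P(A|B2)*P(B2) = 0.481 * 0.599 = 0.288119
P(A) = 0.278294 + 0.288119 = 0.566413

0.566413


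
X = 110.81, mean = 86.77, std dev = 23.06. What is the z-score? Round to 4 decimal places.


z = (X - mu) / sigma
X - mu = 110.81 - 86.77 = 24.04
z = 24.04 / 23.06 = 1202/1153 ≈ 1.042498

1.0425


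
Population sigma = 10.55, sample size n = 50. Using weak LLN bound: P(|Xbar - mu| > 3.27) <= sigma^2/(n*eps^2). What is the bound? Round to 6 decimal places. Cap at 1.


bound = min(1, sigma^2/(n*eps^2))
sigma^2 = 10.55^2 = 111.3025
n*eps^2 = 50 * 3.27^2 = 50 * 10.6929 = 534.645
sigma^2/(n*eps^2) = 111.3025 / 534.645 ≈ 0.20818019

0.208180


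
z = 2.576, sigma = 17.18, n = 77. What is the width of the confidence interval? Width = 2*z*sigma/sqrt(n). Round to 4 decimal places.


width = 2*z*sigma/sqrt(n)
2*z*sigma = 2 * 2.576 * 17.18 = 88.51136
sqrt(77) ≈ 8.774964
width = 88.51136 / 8.774964 ≈ 10.086806

10.0868


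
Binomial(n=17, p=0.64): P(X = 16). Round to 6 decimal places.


P = C(n,k) * p^k * (1-p)^(n-k)
C(17,16) = 17
p^k = 0.64^16 ≈ 0.0007922816
(1-p)^(n-k) = 0.36^1 = 0.36
P = 17 * 0.0007922816 * 0.36 ≈ 0.004849

0.004849


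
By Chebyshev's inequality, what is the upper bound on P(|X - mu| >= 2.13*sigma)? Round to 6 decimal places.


P <= 1/k^2
k^2 = 2.13^2 = 4.5369
1/k^2 = 1 / 4.5369 ≈ 0.22041482

0.220415


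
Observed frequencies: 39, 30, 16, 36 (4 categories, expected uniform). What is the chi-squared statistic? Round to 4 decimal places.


chi2 = sum((O-E)^2/E), E = total/4
total = 121, E = 121/4 = 30.25
(39 - 30.25)^2 / 30.25 = 76.5625 / 30.25 = 1225/484 ≈ 2.530992
(30 - 30.25)^2 / 30.25 = 0.0625 / 30.25 = 1/484 ≈ 0.002066
(16 - 30.25)^2 / 30.25 = 203.0625 / 30.25 = 3249/484 ≈ 6.712810
(36 - 30.25)^2 / 30.25 = 33.0625 / 30.25 = 529/484 ≈ 1.092975
chi2 = 1251/121 ≈ 10.338843

10.3388


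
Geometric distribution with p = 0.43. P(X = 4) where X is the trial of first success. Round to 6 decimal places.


P = (1-p)^(k-1) * p
(1-p)^(k-1) = 0.57^3 = 0.185193
P = 0.185193 * 0.43 = 0.07963299

0.079633


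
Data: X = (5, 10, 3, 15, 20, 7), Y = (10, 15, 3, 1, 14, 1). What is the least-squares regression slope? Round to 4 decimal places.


b = sum((xi-xbar)(yi-ybar)) / sum((xi-xbar)^2)
n = 6, xbar = 60/6 = 10, ybar = 44/6 = 22/3 ≈ 7.333333
Sxy = sum((xi-xbar)(yi-ybar)) = 71
Sxx = sum((xi-xbar)^2) = 208
b = Sxy / Sxx = 71/208 ≈ 0.341346

0.3413


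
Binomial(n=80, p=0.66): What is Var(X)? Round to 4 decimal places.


Var = n*p*(1-p) = 80 * 0.66 * 0.34 = 17.952

17.9520


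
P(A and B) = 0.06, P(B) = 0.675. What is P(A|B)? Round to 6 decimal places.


P(A|B) = P(A and B) / P(B) = 0.06 / 0.675 = 4/45 ≈ 0.08888889

0.088889


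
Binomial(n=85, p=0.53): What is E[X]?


E[X] = n*p = 85 * 0.53 = 45.05

45.05


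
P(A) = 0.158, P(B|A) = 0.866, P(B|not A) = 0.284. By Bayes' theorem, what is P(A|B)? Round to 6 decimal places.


P(A|B) = P(B|A)*P(A) / P(B), P(B) = P(B|A)*P(A) + P(B|not A)*P(not A)
P(B|A)*P(A) = 0.866 * 0.158 = 0.136828
P(B|not A)*P(not A) = 0.284 * 0.842 = 0.239128
P(B) = 0.136828 + 0.239128 = 0.375956
P(A|B) = 0.136828 / 0.375956 ≈ 0.36394684

0.363947


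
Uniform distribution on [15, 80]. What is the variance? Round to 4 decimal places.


Var = (b-a)^2 / 12
(b-a)^2 = (80 - 15)^2 = 4225
Var = 4225/12 ≈ 352.083333

352.0833


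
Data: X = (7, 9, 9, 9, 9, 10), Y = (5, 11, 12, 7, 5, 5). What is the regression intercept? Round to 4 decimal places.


a = ybar - b*xbar, where b = sum((xi-xbar)(yi-ybar)) / sum((xi-xbar)^2)
n = 6, xbar = 53/6 ≈ 8.833333, ybar = 45/6 = 7.5
Sxy = sum((xi-xbar)(yi-ybar)) = 2.5
Sxx = sum((xi-xbar)^2) = 29/6 ≈ 4.833333
b = Sxy / Sxx = 15/29 ≈ 0.517241
a = 7.5 - 0.517241 * 8.833333 = 85/29 ≈ 2.931034

2.9310


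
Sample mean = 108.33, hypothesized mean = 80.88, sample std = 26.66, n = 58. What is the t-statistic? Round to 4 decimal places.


t = (xbar - mu0) / (s/sqrt(n))
xbar - mu0 = 108.33 - 80.88 = 27.45
sqrt(58) ≈ 7.61577311
s/sqrt(n) = 26.66 / 7.61577311 ≈ 3.50062950
t = 27.45 / 3.50062950 ≈ 7.841447

7.8414


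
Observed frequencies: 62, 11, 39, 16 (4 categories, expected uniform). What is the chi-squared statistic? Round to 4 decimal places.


chi2 = sum((O-E)^2/E), E = total/4
total = 128, E = 128/4 = 32
(62 - 32)^2 / 32 = 900 / 32 = 28.125
(11 - 32)^2 / 32 = 441 / 32 = 13.78125
(39 - 32)^2 / 32 = 49 / 32 = 1.53125
(16 - 32)^2 / 32 = 256 / 32 = 8
chi2 = 51.4375

51.4375


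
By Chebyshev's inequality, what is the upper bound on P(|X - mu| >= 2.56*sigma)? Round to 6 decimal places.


P <= 1/k^2
k^2 = 2.56^2 = 6.5536
1/k^2 = 1 / 6.5536 = 625/4096 ≈ 0.15258789

0.152588


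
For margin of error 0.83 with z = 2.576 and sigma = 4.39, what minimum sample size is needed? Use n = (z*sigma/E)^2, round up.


z*sigma/E = 2.576 * 4.39 / 0.83 ≈ 13.624867
(z*sigma/E)^2 ≈ 185.637014
round up: n = 186

186


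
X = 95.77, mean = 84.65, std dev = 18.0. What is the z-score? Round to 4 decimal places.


z = (X - mu) / sigma
X - mu = 95.77 - 84.65 = 11.12
z = 11.12 / 18.0 = 139/225 ≈ 0.617778

0.6178


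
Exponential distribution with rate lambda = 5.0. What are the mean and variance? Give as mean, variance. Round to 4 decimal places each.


mean = 1/lam, var = 1/lam^2
mean = 1 / 5.0 = 0.2
lam^2 = 5.0^2 = 25
var = 1 / 25 = 0.04

0.2000, 0.0400


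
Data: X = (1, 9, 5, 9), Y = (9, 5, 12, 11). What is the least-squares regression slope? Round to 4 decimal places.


b = sum((xi-xbar)(yi-ybar)) / sum((xi-xbar)^2)
n = 4, xbar = 24/4 = 6, ybar = 37/4 = 9.25
Sxy = sum((xi-xbar)(yi-ybar)) = -9
Sxx = sum((xi-xbar)^2) = 44
b = Sxy / Sxx = -9/44 ≈ -0.204545

-0.2045


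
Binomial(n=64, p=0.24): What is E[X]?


E[X] = n*p = 64 * 0.24 = 15.36

15.36


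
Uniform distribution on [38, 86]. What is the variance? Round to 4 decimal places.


Var = (b-a)^2 / 12
(b-a)^2 = (86 - 38)^2 = 2304
Var = 2304/12 = 192

192.0000


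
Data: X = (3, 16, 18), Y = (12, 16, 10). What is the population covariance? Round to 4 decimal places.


Cov = (1/n)*sum((xi-xbar)(yi-ybar))
n = 3, xbar = 37/3 ≈ 12.333333, ybar = 38/3 ≈ 12.666667
sum((xi-xbar)(yi-ybar)) = 10/3 ≈ 3.333333
Cov = 3.333333 / 3 = 10/9 ≈ 1.111111

1.1111


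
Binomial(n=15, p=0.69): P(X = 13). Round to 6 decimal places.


P = C(n,k) * p^k * (1-p)^(n-k)
C(15,13) = 105
p^k = 0.69^13 ≈ 0.008035968
(1-p)^(n-k) = 0.31^2 = 0.0961
P = 105 * 0.008035968 * 0.0961 ≈ 0.081087

0.081087


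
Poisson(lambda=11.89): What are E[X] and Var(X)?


E[X] = Var(X) = lambda = 11.89

11.89, 11.89


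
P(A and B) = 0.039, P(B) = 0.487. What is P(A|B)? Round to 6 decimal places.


P(A|B) = P(A and B) / P(B) = 0.039 / 0.487 = 39/487 ≈ 0.08008214

0.080082


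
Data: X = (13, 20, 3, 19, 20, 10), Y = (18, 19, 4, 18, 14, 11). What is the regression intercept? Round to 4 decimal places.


a = ybar - b*xbar, where b = sum((xi-xbar)(yi-ybar)) / sum((xi-xbar)^2)
n = 6, xbar = 85/6 ≈ 14.166667, ybar = 84/6 = 14
Sxy = sum((xi-xbar)(yi-ybar)) = 168
Sxx = sum((xi-xbar)^2) = 1409/6 ≈ 234.833333
b = Sxy / Sxx = 1008/1409 ≈ 0.715401
a = 14 - 0.715401 * 14.166667 = 5446/1409 ≈ 3.865153

3.8652


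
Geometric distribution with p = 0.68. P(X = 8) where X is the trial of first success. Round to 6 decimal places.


P = (1-p)^(k-1) * p
(1-p)^(k-1) = 0.32^7 ≈ 0.0003435974
P = 0.0003435974 * 0.68 ≈ 0.0002336462

0.000234


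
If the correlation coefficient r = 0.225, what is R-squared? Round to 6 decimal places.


R^2 = r^2 = (0.225)^2 = 0.050625

0.050625


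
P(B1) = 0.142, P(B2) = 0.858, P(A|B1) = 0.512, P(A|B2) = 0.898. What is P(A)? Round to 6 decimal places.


P(A) = P(A|B1)*P(B1) + P(A|B2)*P(B2)
P(A|B1)*P(B1) = 0.512 * 0.142 = 0.072704
P(A|B2)*P(B2) = 0.898 * 0.858 = 0.770484
P(A) = 0.072704 + 0.770484 = 0.843188

0.843188


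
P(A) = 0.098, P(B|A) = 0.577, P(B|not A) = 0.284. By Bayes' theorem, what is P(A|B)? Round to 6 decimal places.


P(A|B) = P(B|A)*P(A) / P(B), P(B) = P(B|A)*P(A) + P(B|not A)*P(not A)
P(B|A)*P(A) = 0.577 * 0.098 = 0.056546
P(B|not A)*P(not A) = 0.284 * 0.902 = 0.256168
P(B) = 0.056546 + 0.256168 = 0.312714
P(A|B) = 0.056546 / 0.312714 ≈ 0.18082337

0.180823


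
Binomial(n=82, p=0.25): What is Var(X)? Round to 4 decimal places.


Var = n*p*(1-p) = 82 * 0.25 * 0.75 = 15.375

15.3750


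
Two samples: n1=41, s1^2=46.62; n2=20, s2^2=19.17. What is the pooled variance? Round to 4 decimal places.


sp^2 = ((n1-1)*s1^2 + (n2-1)*s2^2)/(n1+n2-2)
(n1-1)*s1^2 = 40 * 46.62 = 1864.8
(n2-1)*s2^2 = 19 * 19.17 = 364.23
numerator = 1864.8 + 364.23 = 2229.03
n1+n2-2 = 59
sp^2 = 2229.03 / 59 = 222903/5900 ≈ 37.780169

37.7802


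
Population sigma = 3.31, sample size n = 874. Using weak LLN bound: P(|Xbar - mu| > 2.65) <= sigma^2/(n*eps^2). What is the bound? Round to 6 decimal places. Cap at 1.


bound = min(1, sigma^2/(n*eps^2))
sigma^2 = 3.31^2 = 10.9561
n*eps^2 = 874 * 2.65^2 = 874 * 7.0225 = 6137.665
sigma^2/(n*eps^2) = 10.9561 / 6137.665 ≈ 0.00178506

0.001785


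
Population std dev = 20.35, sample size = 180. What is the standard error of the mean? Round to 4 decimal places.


SE = sigma / sqrt(n)
sqrt(180) ≈ 13.416408
SE = 20.35 / 13.416408 ≈ 1.516799

1.5168


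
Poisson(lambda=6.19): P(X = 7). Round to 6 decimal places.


P = e^(-lam) * lam^k / k!
e^(-6.19) ≈ 0.002049827
lam^k = 6.19^7 ≈ 348204.631286
k! = 7! = 5040
P = 0.002049827 * 348204.631286 / 5040 ≈ 0.141619

0.141619


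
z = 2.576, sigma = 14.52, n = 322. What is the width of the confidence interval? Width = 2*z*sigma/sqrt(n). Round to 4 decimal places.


width = 2*z*sigma/sqrt(n)
2*z*sigma = 2 * 2.576 * 14.52 = 74.80704
sqrt(322) ≈ 17.944358
width = 74.80704 / 17.944358 ≈ 4.168833

4.1688


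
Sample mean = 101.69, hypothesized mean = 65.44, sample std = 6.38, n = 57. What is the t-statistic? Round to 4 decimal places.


t = (xbar - mu0) / (s/sqrt(n))
xbar - mu0 = 101.69 - 65.44 = 36.25
sqrt(57) ≈ 7.54983444
s/sqrt(n) = 6.38 / 7.54983444 ≈ 0.84505164
t = 36.25 / 0.84505164 ≈ 42.896787

42.8968


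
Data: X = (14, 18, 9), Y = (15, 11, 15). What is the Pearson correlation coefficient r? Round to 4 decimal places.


r = sum((xi-xbar)(yi-ybar)) / sqrt(sum((xi-xbar)^2) * sum((yi-ybar)^2))
n = 3, xbar = 41/3 ≈ 13.666667, ybar = 41/3 ≈ 13.666667
Sxy = sum((xi-xbar)(yi-ybar)) = -52/3 ≈ -17.333333
Sxx = sum((xi-xbar)^2) = 122/3 ≈ 40.666667
Syy = sum((yi-ybar)^2) = 32/3 ≈ 10.666667
sqrt(Sxx*Syy) ≈ 20.827332
r = Sxy / sqrt(Sxx*Syy) = -17.333333 / 20.827332 ≈ -0.832240

-0.8322


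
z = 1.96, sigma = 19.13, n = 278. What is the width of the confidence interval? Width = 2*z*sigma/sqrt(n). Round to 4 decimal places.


width = 2*z*sigma/sqrt(n)
2*z*sigma = 2 * 1.96 * 19.13 = 74.9896
sqrt(278) ≈ 16.673332
width = 74.9896 / 16.673332 ≈ 4.497577

4.4976


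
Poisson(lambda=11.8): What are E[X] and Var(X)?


E[X] = Var(X) = lambda = 11.8

11.8, 11.8


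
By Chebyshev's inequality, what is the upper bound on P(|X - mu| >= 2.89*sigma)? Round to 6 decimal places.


P <= 1/k^2
k^2 = 2.89^2 = 8.3521
1/k^2 = 1 / 8.3521 ≈ 0.11973037

0.119730


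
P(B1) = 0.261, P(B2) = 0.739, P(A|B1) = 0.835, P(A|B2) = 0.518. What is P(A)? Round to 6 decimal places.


P(A) = P(A|B1)*P(B1) + P(A|B2)*P(B2)
P(A|B1)*P(B1) = 0.835 * 0.261 = 0.217935
P(A|B2)*P(B2) = 0.518 * 0.739 = 0.382802
P(A) = 0.217935 + 0.382802 = 0.600737

0.600737
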